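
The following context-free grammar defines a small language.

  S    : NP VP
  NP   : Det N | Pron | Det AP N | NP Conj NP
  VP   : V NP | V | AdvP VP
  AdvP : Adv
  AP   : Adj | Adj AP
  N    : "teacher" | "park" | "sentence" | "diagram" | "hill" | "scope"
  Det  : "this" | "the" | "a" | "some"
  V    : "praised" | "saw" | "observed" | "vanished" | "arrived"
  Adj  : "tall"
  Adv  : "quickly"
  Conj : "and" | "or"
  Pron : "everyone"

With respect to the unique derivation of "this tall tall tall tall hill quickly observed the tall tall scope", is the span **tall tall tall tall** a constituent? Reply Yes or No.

[S [NP [Det this] [AP [Adj tall] [AP [Adj tall] [AP [Adj tall] [AP [Adj tall]]]]] [N hill]] [VP [AdvP [Adv quickly]] [VP [V observed] [NP [Det the] [AP [Adj tall] [AP [Adj tall]]] [N scope]]]]]
The words 'tall tall tall tall' are exhaustively dominated by a single AP node (built by AP → Adj AP), so they form a constituent.

Yes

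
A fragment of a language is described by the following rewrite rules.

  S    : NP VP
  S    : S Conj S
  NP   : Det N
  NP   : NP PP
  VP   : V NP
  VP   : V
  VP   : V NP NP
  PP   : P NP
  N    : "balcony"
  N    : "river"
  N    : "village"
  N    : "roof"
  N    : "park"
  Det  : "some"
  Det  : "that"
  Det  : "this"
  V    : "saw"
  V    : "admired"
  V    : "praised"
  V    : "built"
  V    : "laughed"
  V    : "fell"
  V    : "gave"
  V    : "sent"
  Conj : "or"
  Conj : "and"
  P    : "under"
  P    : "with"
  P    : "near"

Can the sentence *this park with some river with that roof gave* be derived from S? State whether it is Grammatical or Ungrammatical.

[S [NP [NP [Det this] [N park]] [PP [P with] [NP [NP [Det some] [N river]] [PP [P with] [NP [Det that] [N roof]]]]]] [VP [V gave]]]
The bracketing above is licensed at every node by one of the given productions, with S at the root.

Grammatical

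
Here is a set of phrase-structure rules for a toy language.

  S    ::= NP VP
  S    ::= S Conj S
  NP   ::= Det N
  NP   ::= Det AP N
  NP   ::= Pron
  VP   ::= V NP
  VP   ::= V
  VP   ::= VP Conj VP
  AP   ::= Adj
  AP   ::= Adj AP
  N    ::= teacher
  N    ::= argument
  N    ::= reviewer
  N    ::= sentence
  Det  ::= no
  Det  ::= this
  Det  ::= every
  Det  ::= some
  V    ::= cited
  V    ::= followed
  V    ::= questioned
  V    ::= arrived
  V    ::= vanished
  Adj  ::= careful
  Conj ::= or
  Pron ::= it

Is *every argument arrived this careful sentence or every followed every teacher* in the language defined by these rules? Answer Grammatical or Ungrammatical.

A Det word can never sit immediately before a V word in any string this grammar generates, so the substring 'every followed' rules out a derivation.

Ungrammatical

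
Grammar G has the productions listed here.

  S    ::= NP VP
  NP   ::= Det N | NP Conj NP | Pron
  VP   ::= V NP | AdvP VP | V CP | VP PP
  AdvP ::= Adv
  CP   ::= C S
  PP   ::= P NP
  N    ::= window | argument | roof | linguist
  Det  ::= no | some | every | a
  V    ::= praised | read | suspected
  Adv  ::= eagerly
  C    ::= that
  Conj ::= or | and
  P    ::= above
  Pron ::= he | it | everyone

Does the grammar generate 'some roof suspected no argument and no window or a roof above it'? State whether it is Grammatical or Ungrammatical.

Grammatical

S
  NP
    Det: some
    N: roof
  VP
    VP
      V: suspected
      NP
        NP
          Det: no
          N: argument
        Conj: and
        NP
          NP
            Det: no
            N: window
          Conj: or
          NP
            Det: a
            N: roof
    PP
      P: above
      NP
        Pron: it
The bracketing above is licensed at every node by one of the given productions, with S at the root.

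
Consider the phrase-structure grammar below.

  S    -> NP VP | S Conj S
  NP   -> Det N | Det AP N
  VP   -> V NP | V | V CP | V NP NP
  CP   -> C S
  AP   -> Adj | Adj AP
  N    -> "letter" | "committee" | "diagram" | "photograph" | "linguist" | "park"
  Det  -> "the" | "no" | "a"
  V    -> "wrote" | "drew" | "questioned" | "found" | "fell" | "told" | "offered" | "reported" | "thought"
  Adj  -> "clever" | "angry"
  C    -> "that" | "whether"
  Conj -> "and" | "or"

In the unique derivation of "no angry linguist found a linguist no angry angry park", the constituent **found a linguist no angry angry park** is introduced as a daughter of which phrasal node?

S

[S [NP [Det no] [AP [Adj angry]] [N linguist]] [VP [V found] [NP [Det a] [N linguist]] [NP [Det no] [AP [Adj angry] [AP [Adj angry]]] [N park]]]]
The span 'found a linguist no angry angry park' is the VP node built by VP → V NP NP.
Its mother is the S built by S → NP VP.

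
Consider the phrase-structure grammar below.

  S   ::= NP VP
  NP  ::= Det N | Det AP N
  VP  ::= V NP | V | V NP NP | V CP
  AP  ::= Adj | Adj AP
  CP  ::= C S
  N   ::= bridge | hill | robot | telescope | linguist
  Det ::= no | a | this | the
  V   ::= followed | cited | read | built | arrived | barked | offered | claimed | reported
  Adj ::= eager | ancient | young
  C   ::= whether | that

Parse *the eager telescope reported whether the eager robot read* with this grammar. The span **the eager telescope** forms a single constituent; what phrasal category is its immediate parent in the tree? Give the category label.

[S [NP [Det the] [AP [Adj eager]] [N telescope]] [VP [V reported] [CP [C whether] [S [NP [Det the] [AP [Adj eager]] [N robot]] [VP [V read]]]]]]
The span 'the eager telescope' is the NP node built by NP → Det AP N.
Its mother is the S built by S → NP VP.

S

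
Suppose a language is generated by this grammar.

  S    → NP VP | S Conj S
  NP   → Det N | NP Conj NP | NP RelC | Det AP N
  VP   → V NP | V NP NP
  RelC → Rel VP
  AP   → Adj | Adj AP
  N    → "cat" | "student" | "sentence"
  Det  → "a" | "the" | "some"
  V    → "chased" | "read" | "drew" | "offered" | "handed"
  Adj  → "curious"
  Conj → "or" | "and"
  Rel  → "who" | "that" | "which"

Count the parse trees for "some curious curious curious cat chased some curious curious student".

1

[S [NP [Det some] [AP [Adj curious] [AP [Adj curious] [AP [Adj curious]]]] [N cat]] [VP [V chased] [NP [Det some] [AP [Adj curious] [AP [Adj curious]]] [N student]]]]
No rule offers an alternative attachment or grouping for any span, so this is the only derivation.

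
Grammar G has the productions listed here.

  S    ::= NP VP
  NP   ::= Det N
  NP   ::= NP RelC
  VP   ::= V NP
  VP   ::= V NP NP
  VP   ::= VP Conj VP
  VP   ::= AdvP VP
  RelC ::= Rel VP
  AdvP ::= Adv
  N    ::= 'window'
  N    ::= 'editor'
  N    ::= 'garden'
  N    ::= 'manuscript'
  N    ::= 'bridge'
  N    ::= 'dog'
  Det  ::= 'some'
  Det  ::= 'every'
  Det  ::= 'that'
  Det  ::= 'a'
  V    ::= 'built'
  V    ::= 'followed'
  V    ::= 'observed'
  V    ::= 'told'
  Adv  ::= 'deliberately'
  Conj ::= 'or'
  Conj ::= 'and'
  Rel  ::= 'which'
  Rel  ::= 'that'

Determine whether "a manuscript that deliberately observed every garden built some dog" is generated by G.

Grammatical

[S [NP [NP [Det a] [N manuscript]] [RelC [Rel that] [VP [AdvP [Adv deliberately]] [VP [V observed] [NP [Det every] [N garden]]]]]] [VP [V built] [NP [Det some] [N dog]]]]
Each bracket corresponds to one application of a listed rule, so the string is derivable from S.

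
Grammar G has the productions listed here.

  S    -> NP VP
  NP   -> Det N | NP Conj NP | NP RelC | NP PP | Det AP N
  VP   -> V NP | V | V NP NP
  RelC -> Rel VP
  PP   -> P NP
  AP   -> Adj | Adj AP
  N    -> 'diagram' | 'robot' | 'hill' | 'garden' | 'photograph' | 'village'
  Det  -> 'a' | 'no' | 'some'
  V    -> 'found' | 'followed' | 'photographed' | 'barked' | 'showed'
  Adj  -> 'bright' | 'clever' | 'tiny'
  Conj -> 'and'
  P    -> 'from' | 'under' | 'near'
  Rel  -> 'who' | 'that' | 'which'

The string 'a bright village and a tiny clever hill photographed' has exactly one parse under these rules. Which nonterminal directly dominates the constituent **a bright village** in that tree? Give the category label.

S
  NP
    NP
      Det: a
      AP
        Adj: bright
      N: village
    Conj: and
    NP
      Det: a
      AP
        Adj: tiny
        AP
          Adj: clever
      N: hill
  VP
    V: photographed
The span 'a bright village' is the NP node built by NP → Det AP N.
Its mother is the NP built by NP → NP Conj NP.

NP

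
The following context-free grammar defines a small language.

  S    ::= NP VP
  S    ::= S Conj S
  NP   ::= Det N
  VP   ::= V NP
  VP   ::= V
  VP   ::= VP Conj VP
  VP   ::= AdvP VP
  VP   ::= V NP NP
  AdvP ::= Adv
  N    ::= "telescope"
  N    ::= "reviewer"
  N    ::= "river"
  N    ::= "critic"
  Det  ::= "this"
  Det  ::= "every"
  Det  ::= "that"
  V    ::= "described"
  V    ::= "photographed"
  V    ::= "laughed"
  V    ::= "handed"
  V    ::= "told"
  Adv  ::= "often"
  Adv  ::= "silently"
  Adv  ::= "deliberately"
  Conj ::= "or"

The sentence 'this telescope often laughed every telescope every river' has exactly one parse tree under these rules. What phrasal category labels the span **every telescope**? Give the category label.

NP

[S [NP [Det this] [N telescope]] [VP [AdvP [Adv often]] [VP [V laughed] [NP [Det every] [N telescope]] [NP [Det every] [N river]]]]]
The span 'every telescope' is the NP node built by NP → Det N.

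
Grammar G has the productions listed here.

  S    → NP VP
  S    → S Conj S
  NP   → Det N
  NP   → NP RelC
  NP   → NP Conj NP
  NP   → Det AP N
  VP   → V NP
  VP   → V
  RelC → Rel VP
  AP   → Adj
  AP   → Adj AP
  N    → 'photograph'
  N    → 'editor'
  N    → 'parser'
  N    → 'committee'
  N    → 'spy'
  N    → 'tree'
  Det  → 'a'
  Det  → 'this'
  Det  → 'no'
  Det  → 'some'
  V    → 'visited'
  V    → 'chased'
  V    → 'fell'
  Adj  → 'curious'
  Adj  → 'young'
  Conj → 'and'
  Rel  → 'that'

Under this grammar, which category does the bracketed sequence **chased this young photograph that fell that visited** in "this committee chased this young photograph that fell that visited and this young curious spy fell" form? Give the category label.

VP

[S [S [NP [Det this] [N committee]] [VP [V chased] [NP [NP [NP [Det this] [AP [Adj young]] [N photograph]] [RelC [Rel that] [VP [V fell]]]] [RelC [Rel that] [VP [V visited]]]]]] [Conj and] [S [NP [Det this] [AP [Adj young] [AP [Adj curious]]] [N spy]] [VP [V fell]]]]
The span 'chased this young photograph that fell that visited' is the VP node built by VP → V NP.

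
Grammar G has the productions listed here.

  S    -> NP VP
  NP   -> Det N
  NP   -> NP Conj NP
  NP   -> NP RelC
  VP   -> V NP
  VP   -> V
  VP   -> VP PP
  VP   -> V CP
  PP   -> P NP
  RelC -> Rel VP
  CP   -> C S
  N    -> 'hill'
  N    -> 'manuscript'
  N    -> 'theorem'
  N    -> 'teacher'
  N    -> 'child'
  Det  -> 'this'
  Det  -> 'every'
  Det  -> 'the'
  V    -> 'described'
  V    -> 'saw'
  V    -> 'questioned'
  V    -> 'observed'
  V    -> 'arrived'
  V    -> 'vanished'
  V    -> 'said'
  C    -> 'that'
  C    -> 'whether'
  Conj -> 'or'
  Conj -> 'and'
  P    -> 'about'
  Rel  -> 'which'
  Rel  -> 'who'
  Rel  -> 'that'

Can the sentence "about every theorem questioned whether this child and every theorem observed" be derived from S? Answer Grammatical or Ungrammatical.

For S → NP VP, no prefix of the string parses as an NP.

Ungrammatical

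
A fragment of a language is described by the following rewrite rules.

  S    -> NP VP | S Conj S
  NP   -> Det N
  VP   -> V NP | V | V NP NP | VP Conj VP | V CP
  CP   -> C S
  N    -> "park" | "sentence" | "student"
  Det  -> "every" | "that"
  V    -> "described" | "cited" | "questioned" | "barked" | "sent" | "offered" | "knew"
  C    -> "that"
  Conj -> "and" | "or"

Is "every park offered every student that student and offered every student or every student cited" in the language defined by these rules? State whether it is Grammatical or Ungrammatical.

S
  S
    NP
      Det: every
      N: park
    VP
      VP
        V: offered
        NP
          Det: every
          N: student
        NP
          Det: that
          N: student
      Conj: and
      VP
        V: offered
        NP
          Det: every
          N: student
  Conj: or
  S
    NP
      Det: every
      N: student
    VP
      V: cited
Each bracket corresponds to one application of a listed rule, so the string is derivable from S.

Grammatical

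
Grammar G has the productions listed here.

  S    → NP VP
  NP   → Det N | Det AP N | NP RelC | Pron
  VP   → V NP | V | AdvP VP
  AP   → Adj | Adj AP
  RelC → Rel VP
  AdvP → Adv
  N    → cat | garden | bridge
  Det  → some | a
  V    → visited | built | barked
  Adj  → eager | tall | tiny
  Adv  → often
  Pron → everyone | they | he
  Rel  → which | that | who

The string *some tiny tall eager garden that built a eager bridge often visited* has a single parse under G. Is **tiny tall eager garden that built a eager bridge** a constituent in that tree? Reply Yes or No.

[S [NP [NP [Det some] [AP [Adj tiny] [AP [Adj tall] [AP [Adj eager]]]] [N garden]] [RelC [Rel that] [VP [V built] [NP [Det a] [AP [Adj eager]] [N bridge]]]]] [VP [AdvP [Adv often]] [VP [V visited]]]]
The smallest constituent containing 'tiny tall eager garden that built a eager bridge' is the NP spanning 'some tiny tall eager garden that built a eager bridge'; no single node in the tree dominates exactly the given words.

No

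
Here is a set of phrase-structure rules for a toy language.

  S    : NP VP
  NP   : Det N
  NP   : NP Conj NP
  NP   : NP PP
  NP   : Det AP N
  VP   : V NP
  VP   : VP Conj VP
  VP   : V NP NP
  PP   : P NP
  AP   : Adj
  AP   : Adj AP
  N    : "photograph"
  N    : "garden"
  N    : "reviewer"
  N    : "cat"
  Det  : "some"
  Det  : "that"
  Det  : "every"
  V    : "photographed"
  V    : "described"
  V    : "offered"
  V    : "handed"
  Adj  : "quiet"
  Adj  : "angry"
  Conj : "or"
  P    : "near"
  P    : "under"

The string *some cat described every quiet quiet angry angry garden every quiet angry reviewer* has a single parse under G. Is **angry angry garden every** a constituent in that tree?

No

[S [NP [Det some] [N cat]] [VP [V described] [NP [Det every] [AP [Adj quiet] [AP [Adj quiet] [AP [Adj angry] [AP [Adj angry]]]]] [N garden]] [NP [Det every] [AP [Adj quiet] [AP [Adj angry]]] [N reviewer]]]]
The smallest constituent containing 'angry angry garden every' is the VP spanning 'described every quiet quiet angry angry garden every quiet angry reviewer'; no single node in the tree dominates exactly the given words.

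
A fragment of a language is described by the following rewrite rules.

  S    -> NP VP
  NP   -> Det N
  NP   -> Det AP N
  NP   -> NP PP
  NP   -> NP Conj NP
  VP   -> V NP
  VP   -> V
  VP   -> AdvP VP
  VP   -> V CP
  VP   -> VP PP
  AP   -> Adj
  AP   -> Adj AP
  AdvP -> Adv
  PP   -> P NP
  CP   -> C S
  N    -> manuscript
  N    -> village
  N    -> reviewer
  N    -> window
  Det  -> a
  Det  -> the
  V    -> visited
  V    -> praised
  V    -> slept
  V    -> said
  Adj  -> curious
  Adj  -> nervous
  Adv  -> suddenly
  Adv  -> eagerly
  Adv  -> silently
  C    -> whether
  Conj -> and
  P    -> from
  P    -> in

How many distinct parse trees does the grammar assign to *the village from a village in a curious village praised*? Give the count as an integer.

2

The two bracketings:
[S [NP [NP [Det the] [N village]] [PP [P from] [NP [NP [Det a] [N village]] [PP [P in] [NP [Det a] [AP [Adj curious]] [N village]]]]]] [VP [V praised]]]
[S [NP [NP [NP [Det the] [N village]] [PP [P from] [NP [Det a] [N village]]]] [PP [P in] [NP [Det a] [AP [Adj curious]] [N village]]]] [VP [V praised]]]
The trees differ in how a recursive rule is bracketed over the same span.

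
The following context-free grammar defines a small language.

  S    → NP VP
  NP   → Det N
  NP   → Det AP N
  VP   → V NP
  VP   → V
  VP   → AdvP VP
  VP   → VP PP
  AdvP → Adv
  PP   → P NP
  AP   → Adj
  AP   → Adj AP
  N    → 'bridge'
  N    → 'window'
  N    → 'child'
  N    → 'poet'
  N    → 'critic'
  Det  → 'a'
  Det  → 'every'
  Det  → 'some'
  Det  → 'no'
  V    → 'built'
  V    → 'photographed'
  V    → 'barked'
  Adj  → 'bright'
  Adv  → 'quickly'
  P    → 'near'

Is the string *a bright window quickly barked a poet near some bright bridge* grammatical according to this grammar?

Grammatical

[S [NP [Det a] [AP [Adj bright]] [N window]] [VP [AdvP [Adv quickly]] [VP [VP [V barked] [NP [Det a] [N poet]]] [PP [P near] [NP [Det some] [AP [Adj bright]] [N bridge]]]]]]
Every word is introduced by a lexical rule and the phrasal rules combine the resulting categories into a single S.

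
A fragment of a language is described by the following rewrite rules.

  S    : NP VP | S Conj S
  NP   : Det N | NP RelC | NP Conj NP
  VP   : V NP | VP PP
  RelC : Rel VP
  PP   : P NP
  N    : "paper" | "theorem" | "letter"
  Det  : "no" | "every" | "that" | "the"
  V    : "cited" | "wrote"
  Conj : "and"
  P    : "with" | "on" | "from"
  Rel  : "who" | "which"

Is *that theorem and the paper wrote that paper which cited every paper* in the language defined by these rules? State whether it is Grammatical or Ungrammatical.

Grammatical

S
  NP
    NP
      Det: that
      N: theorem
    Conj: and
    NP
      Det: the
      N: paper
  VP
    V: wrote
    NP
      NP
        Det: that
        N: paper
      RelC
        Rel: which
        VP
          V: cited
          NP
            Det: every
            N: paper
Every word is introduced by a lexical rule and the phrasal rules combine the resulting categories into a single S.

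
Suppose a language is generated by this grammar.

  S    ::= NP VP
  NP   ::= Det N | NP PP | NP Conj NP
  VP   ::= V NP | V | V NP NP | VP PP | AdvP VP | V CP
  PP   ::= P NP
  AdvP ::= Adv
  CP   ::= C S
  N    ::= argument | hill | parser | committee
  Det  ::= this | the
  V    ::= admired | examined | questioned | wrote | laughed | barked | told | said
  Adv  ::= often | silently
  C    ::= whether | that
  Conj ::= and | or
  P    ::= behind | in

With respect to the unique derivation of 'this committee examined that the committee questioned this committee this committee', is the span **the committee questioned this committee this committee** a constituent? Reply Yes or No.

Yes

[S [NP [Det this] [N committee]] [VP [V examined] [CP [C that] [S [NP [Det the] [N committee]] [VP [V questioned] [NP [Det this] [N committee]] [NP [Det this] [N committee]]]]]]]
The words 'the committee questioned this committee this committee' are exhaustively dominated by a single S node (built by S → NP VP), so they form a constituent.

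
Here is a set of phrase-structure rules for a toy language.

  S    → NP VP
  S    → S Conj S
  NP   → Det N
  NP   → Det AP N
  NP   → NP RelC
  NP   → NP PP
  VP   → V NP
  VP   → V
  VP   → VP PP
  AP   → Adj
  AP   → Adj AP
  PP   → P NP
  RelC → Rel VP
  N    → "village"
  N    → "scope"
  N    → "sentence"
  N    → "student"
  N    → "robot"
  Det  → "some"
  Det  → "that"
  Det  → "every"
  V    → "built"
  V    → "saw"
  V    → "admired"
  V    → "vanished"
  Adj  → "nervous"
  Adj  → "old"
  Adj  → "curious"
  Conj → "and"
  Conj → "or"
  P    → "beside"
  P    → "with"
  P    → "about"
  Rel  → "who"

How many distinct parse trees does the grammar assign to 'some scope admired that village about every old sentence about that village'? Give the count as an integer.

5

Two of the 5 distinct bracketings:
[S [NP [Det some] [N scope]] [VP [V admired] [NP [NP [Det that] [N village]] [PP [P about] [NP [NP [Det every] [AP [Adj old]] [N sentence]] [PP [P about] [NP [Det that] [N village]]]]]]]]
[S [NP [Det some] [N scope]] [VP [V admired] [NP [NP [NP [Det that] [N village]] [PP [P about] [NP [Det every] [AP [Adj old]] [N sentence]]]] [PP [P about] [NP [Det that] [N village]]]]]]
The trees differ in how a recursive rule is bracketed over the same span.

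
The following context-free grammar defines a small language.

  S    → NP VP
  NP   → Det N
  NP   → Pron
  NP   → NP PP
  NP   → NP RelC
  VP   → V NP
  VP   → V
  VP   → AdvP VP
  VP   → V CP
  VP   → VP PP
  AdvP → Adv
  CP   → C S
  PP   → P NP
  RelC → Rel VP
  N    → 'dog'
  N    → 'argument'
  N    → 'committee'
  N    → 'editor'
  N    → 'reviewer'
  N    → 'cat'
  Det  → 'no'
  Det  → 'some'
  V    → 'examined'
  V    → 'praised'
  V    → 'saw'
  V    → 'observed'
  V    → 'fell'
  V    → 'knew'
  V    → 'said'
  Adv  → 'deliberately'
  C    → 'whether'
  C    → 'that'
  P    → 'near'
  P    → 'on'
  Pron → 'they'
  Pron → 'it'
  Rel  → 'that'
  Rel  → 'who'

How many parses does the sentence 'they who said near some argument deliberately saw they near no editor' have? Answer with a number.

6

Two of the 6 distinct bracketings:
[S [NP [NP [NP [Pron they]] [RelC [Rel who] [VP [V said]]]] [PP [P near] [NP [Det some] [N argument]]]] [VP [AdvP [Adv deliberately]] [VP [V saw] [NP [NP [Pron they]] [PP [P near] [NP [Det no] [N editor]]]]]]]
[S [NP [NP [NP [Pron they]] [RelC [Rel who] [VP [V said]]]] [PP [P near] [NP [Det some] [N argument]]]] [VP [AdvP [Adv deliberately]] [VP [VP [V saw] [NP [Pron they]]] [PP [P near] [NP [Det no] [N editor]]]]]]
The difference turns on whether VP → VP PP is used at the relevant span, versus an alternative expansion of VP.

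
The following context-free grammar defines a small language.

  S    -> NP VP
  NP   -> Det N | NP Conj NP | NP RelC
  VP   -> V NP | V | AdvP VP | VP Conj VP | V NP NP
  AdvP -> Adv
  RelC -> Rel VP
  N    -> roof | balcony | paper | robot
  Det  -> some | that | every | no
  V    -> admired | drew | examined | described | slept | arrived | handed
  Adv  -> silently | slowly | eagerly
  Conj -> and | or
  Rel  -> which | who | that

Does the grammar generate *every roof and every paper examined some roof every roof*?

[S [NP [NP [Det every] [N roof]] [Conj and] [NP [Det every] [N paper]]] [VP [V examined] [NP [Det some] [N roof]] [NP [Det every] [N roof]]]]
Each bracket corresponds to one application of a listed rule, so the string is derivable from S.

Grammatical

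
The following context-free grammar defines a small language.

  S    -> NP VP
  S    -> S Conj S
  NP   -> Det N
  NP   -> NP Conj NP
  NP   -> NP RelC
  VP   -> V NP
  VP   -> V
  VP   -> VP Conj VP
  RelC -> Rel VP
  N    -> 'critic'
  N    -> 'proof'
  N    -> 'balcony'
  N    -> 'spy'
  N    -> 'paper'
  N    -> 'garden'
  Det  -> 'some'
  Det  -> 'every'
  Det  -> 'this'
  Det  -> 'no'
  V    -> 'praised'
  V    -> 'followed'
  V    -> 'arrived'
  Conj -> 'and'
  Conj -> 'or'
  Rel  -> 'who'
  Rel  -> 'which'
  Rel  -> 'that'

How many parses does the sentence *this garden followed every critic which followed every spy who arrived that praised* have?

3

Two of the 3 distinct bracketings:
[S [NP [Det this] [N garden]] [VP [V followed] [NP [NP [Det every] [N critic]] [RelC [Rel which] [VP [V followed] [NP [NP [NP [Det every] [N spy]] [RelC [Rel who] [VP [V arrived]]]] [RelC [Rel that] [VP [V praised]]]]]]]]]
[S [NP [Det this] [N garden]] [VP [V followed] [NP [NP [NP [Det every] [N critic]] [RelC [Rel which] [VP [V followed] [NP [NP [Det every] [N spy]] [RelC [Rel who] [VP [V arrived]]]]]]] [RelC [Rel that] [VP [V praised]]]]]]
The trees differ in how a recursive rule is bracketed over the same span.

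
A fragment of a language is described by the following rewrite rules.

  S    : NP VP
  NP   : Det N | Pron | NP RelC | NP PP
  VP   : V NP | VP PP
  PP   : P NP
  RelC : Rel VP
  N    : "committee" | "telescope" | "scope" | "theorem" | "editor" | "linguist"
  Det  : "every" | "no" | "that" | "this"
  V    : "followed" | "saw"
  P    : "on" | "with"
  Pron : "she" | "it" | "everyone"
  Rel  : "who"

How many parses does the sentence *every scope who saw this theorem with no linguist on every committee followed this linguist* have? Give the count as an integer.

9

Two of the 9 distinct bracketings:
[S [NP [NP [Det every] [N scope]] [RelC [Rel who] [VP [V saw] [NP [NP [Det this] [N theorem]] [PP [P with] [NP [NP [Det no] [N linguist]] [PP [P on] [NP [Det every] [N committee]]]]]]]]] [VP [V followed] [NP [Det this] [N linguist]]]]
[S [NP [NP [Det every] [N scope]] [RelC [Rel who] [VP [V saw] [NP [NP [NP [Det this] [N theorem]] [PP [P with] [NP [Det no] [N linguist]]]] [PP [P on] [NP [Det every] [N committee]]]]]]] [VP [V followed] [NP [Det this] [N linguist]]]]
The trees differ in how a recursive rule is bracketed over the same span.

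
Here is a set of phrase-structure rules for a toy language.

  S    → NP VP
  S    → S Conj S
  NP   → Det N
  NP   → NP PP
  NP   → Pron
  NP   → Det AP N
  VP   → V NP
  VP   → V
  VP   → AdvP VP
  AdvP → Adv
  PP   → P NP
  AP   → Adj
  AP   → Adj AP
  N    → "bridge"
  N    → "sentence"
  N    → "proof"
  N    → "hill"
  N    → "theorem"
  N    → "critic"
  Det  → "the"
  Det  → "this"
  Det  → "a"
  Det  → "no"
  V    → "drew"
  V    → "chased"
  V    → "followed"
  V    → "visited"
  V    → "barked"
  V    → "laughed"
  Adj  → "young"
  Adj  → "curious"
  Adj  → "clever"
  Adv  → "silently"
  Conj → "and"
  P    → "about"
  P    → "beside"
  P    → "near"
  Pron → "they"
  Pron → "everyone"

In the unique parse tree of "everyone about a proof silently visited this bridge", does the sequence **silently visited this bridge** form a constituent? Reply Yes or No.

[S [NP [NP [Pron everyone]] [PP [P about] [NP [Det a] [N proof]]]] [VP [AdvP [Adv silently]] [VP [V visited] [NP [Det this] [N bridge]]]]]
The words 'silently visited this bridge' are exhaustively dominated by a single VP node (built by VP → AdvP VP), so they form a constituent.

Yes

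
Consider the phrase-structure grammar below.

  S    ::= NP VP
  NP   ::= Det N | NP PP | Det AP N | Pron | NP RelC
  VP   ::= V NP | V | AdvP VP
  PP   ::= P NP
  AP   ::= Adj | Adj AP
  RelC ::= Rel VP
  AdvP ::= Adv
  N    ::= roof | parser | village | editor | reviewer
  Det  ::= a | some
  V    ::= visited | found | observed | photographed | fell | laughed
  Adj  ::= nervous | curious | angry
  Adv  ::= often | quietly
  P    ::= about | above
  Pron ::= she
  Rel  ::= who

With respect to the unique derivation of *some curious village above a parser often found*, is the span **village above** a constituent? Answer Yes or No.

[S [NP [NP [Det some] [AP [Adj curious]] [N village]] [PP [P above] [NP [Det a] [N parser]]]] [VP [AdvP [Adv often]] [VP [V found]]]]
The smallest constituent containing 'village above' is the NP spanning 'some curious village above a parser'; no single node in the tree dominates exactly the given words.

No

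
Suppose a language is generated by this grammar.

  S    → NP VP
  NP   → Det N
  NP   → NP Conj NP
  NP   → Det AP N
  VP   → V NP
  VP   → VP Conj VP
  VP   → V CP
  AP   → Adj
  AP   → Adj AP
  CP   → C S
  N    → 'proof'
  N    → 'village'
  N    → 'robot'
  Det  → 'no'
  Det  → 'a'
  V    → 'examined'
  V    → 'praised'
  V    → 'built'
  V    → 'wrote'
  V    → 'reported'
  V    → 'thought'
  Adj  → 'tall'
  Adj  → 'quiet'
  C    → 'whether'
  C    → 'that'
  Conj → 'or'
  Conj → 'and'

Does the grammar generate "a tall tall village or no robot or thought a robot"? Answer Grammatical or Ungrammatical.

For S → NP VP, every NP-prefix leaves a non-VP remainder: after 'a tall tall village' the remainder is not a VP; after 'a tall tall village or no robot' the remainder is not a VP.

Ungrammatical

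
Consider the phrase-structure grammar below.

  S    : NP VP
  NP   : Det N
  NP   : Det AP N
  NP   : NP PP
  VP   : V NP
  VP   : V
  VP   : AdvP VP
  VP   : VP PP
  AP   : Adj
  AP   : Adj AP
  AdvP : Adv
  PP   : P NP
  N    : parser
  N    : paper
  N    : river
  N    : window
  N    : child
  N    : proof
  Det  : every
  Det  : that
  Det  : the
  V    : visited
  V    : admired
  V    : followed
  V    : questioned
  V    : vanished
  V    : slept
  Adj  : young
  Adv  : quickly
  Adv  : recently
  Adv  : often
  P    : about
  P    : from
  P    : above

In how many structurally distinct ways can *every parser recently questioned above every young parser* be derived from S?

2

The two bracketings:
[S [NP [Det every] [N parser]] [VP [AdvP [Adv recently]] [VP [VP [V questioned]] [PP [P above] [NP [Det every] [AP [Adj young]] [N parser]]]]]]
[S [NP [Det every] [N parser]] [VP [VP [AdvP [Adv recently]] [VP [V questioned]]] [PP [P above] [NP [Det every] [AP [Adj young]] [N parser]]]]]
The trees differ in how a recursive rule is bracketed over the same span.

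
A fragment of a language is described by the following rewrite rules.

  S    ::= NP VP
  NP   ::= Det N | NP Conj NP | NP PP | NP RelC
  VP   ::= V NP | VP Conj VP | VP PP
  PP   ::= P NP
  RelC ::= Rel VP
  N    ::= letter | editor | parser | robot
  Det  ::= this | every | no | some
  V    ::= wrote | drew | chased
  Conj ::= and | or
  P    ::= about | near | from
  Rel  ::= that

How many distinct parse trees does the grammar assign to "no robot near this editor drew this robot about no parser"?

The two bracketings:
[S [NP [NP [Det no] [N robot]] [PP [P near] [NP [Det this] [N editor]]]] [VP [V drew] [NP [NP [Det this] [N robot]] [PP [P about] [NP [Det no] [N parser]]]]]]
[S [NP [NP [Det no] [N robot]] [PP [P near] [NP [Det this] [N editor]]]] [VP [VP [V drew] [NP [Det this] [N robot]]] [PP [P about] [NP [Det no] [N parser]]]]]
The difference turns on whether VP → VP PP is used at the relevant span, versus an alternative expansion of VP.

2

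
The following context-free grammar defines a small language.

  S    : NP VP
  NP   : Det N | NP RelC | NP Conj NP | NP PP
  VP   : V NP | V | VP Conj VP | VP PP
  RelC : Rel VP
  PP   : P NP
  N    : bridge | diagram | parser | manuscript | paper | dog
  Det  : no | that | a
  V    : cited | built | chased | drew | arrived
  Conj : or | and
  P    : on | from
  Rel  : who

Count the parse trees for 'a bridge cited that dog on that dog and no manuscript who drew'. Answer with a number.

Two of the 7 distinct bracketings:
[S [NP [Det a] [N bridge]] [VP [V cited] [NP [NP [NP [NP [Det that] [N dog]] [PP [P on] [NP [Det that] [N dog]]]] [Conj and] [NP [Det no] [N manuscript]]] [RelC [Rel who] [VP [V drew]]]]]]
[S [NP [Det a] [N bridge]] [VP [V cited] [NP [NP [NP [Det that] [N dog]] [PP [P on] [NP [NP [Det that] [N dog]] [Conj and] [NP [Det no] [N manuscript]]]]] [RelC [Rel who] [VP [V drew]]]]]]
The trees differ in how a recursive rule is bracketed over the same span.

7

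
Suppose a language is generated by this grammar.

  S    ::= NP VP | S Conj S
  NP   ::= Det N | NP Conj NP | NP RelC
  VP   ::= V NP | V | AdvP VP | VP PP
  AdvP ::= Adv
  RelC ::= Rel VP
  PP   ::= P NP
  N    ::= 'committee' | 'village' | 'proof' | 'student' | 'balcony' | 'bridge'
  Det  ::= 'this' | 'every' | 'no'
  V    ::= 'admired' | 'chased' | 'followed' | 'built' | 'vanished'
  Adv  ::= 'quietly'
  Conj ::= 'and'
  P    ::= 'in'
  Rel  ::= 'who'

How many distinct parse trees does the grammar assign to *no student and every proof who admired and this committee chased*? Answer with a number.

3

Two of the 3 distinct bracketings:
[S [NP [NP [Det no] [N student]] [Conj and] [NP [NP [NP [Det every] [N proof]] [RelC [Rel who] [VP [V admired]]]] [Conj and] [NP [Det this] [N committee]]]] [VP [V chased]]]
[S [NP [NP [NP [Det no] [N student]] [Conj and] [NP [NP [Det every] [N proof]] [RelC [Rel who] [VP [V admired]]]]] [Conj and] [NP [Det this] [N committee]]] [VP [V chased]]]
The trees differ in how a recursive rule is bracketed over the same span.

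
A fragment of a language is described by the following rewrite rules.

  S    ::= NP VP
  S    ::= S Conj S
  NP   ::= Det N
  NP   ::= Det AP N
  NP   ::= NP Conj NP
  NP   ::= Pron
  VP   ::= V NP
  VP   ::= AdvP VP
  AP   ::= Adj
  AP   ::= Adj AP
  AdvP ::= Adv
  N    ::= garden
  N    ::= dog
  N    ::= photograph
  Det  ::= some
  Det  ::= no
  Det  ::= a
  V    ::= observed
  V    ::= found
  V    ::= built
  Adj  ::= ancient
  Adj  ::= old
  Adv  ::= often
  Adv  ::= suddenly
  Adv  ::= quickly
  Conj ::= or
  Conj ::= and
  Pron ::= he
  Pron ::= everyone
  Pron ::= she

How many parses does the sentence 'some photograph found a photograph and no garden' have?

1

[S [NP [Det some] [N photograph]] [VP [V found] [NP [NP [Det a] [N photograph]] [Conj and] [NP [Det no] [N garden]]]]]
No rule offers an alternative attachment or grouping for any span, so this is the only derivation.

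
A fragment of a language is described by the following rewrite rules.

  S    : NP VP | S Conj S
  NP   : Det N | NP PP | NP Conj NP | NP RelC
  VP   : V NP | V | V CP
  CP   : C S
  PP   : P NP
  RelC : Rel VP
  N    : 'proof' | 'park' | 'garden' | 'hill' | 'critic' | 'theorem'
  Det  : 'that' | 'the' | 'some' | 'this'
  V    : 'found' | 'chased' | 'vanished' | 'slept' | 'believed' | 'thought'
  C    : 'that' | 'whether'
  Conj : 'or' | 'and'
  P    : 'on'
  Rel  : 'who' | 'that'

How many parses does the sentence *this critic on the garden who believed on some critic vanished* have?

3

Two of the 3 distinct bracketings:
[S [NP [NP [Det this] [N critic]] [PP [P on] [NP [NP [NP [Det the] [N garden]] [RelC [Rel who] [VP [V believed]]]] [PP [P on] [NP [Det some] [N critic]]]]]] [VP [V vanished]]]
[S [NP [NP [NP [Det this] [N critic]] [PP [P on] [NP [NP [Det the] [N garden]] [RelC [Rel who] [VP [V believed]]]]]] [PP [P on] [NP [Det some] [N critic]]]] [VP [V vanished]]]
The trees differ in how a recursive rule is bracketed over the same span.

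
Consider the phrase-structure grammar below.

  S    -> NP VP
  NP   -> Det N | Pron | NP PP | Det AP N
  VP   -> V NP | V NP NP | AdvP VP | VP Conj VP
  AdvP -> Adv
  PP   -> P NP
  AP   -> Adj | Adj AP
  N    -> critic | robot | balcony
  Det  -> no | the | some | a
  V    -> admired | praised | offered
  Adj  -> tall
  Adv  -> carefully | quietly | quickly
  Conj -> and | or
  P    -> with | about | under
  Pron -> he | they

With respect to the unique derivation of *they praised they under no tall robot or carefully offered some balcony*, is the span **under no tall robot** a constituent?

Yes

[S [NP [Pron they]] [VP [VP [V praised] [NP [NP [Pron they]] [PP [P under] [NP [Det no] [AP [Adj tall]] [N robot]]]]] [Conj or] [VP [AdvP [Adv carefully]] [VP [V offered] [NP [Det some] [N balcony]]]]]]
The words 'under no tall robot' are exhaustively dominated by a single PP node (built by PP → P NP), so they form a constituent.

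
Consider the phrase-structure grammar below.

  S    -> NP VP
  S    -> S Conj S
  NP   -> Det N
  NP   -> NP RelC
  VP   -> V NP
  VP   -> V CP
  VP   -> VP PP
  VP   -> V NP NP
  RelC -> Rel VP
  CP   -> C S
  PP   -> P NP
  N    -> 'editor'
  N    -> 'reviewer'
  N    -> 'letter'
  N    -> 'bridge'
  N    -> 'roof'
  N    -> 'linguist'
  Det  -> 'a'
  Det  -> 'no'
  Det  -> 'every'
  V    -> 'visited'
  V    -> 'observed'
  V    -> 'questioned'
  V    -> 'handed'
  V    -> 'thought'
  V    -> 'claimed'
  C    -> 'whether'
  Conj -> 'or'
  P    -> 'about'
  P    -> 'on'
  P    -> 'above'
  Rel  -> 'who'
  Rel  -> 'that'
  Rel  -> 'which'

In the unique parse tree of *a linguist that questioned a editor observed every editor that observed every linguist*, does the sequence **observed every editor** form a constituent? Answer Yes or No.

[S [NP [NP [Det a] [N linguist]] [RelC [Rel that] [VP [V questioned] [NP [Det a] [N editor]]]]] [VP [V observed] [NP [NP [Det every] [N editor]] [RelC [Rel that] [VP [V observed] [NP [Det every] [N linguist]]]]]]]
The smallest constituent containing 'observed every editor' is the VP spanning 'observed every editor that observed every linguist'; no single node in the tree dominates exactly the given words.

No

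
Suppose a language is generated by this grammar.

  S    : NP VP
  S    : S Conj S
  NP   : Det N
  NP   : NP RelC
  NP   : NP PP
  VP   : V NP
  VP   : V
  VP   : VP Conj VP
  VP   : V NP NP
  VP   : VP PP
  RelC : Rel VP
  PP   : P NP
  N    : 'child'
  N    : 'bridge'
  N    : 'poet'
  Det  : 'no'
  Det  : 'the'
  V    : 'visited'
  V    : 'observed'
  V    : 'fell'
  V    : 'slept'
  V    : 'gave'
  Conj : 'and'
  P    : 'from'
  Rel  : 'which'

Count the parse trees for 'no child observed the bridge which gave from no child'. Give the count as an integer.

Two of the 3 distinct bracketings:
[S [NP [Det no] [N child]] [VP [V observed] [NP [NP [Det the] [N bridge]] [RelC [Rel which] [VP [VP [V gave]] [PP [P from] [NP [Det no] [N child]]]]]]]]
[S [NP [Det no] [N child]] [VP [V observed] [NP [NP [NP [Det the] [N bridge]] [RelC [Rel which] [VP [V gave]]]] [PP [P from] [NP [Det no] [N child]]]]]]
The difference turns on whether NP → NP PP is used at the relevant span, versus an alternative expansion of NP.

3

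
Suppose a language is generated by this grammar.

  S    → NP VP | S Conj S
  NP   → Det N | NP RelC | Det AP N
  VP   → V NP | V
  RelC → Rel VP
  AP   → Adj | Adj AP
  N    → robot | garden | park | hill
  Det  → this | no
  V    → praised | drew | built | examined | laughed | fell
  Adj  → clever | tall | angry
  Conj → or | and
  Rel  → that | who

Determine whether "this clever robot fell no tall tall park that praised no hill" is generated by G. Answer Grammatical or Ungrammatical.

S
  NP
    Det: this
    AP
      Adj: clever
    N: robot
  VP
    V: fell
    NP
      NP
        Det: no
        AP
          Adj: tall
          AP
            Adj: tall
        N: park
      RelC
        Rel: that
        VP
          V: praised
          NP
            Det: no
            N: hill
Every word is introduced by a lexical rule and the phrasal rules combine the resulting categories into a single S.

Grammatical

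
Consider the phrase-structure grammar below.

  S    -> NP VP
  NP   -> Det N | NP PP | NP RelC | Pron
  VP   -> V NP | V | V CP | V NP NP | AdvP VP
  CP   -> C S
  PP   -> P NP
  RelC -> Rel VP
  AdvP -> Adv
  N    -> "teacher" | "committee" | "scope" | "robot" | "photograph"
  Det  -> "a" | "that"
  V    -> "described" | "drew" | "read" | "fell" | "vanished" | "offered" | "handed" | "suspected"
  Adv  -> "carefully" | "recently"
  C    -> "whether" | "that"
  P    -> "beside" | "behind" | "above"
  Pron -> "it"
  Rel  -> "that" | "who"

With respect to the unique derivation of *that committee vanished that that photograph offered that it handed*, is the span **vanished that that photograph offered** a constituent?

No

[S [NP [Det that] [N committee]] [VP [V vanished] [CP [C that] [S [NP [Det that] [N photograph]] [VP [V offered] [CP [C that] [S [NP [Pron it]] [VP [V handed]]]]]]]]]
The smallest constituent containing 'vanished that that photograph offered' is the VP spanning 'vanished that that photograph offered that it handed'; no single node in the tree dominates exactly the given words.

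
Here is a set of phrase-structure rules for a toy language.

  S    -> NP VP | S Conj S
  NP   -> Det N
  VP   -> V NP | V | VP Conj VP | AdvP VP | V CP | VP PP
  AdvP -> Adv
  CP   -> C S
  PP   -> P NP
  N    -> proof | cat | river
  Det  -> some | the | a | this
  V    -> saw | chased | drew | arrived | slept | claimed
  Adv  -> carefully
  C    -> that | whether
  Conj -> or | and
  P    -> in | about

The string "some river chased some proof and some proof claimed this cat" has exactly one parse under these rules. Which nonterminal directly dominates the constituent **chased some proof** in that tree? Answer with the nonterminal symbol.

S

S
  S
    NP
      Det: some
      N: river
    VP
      V: chased
      NP
        Det: some
        N: proof
  Conj: and
  S
    NP
      Det: some
      N: proof
    VP
      V: claimed
      NP
        Det: this
        N: cat
The span 'chased some proof' is the VP node built by VP → V NP.
Its mother is the S built by S → NP VP.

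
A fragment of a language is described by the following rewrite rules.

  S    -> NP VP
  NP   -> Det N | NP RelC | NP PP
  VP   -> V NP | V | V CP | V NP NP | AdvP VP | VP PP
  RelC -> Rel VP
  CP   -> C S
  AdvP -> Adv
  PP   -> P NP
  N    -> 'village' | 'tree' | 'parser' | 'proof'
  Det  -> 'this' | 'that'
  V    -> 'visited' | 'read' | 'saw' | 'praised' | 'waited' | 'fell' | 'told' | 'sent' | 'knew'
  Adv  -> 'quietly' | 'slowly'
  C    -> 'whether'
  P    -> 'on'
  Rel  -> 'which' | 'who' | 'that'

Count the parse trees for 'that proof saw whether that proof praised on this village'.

2

The two bracketings:
[S [NP [Det that] [N proof]] [VP [V saw] [CP [C whether] [S [NP [Det that] [N proof]] [VP [VP [V praised]] [PP [P on] [NP [Det this] [N village]]]]]]]]
[S [NP [Det that] [N proof]] [VP [VP [V saw] [CP [C whether] [S [NP [Det that] [N proof]] [VP [V praised]]]]] [PP [P on] [NP [Det this] [N village]]]]]
The trees differ in how a recursive rule is bracketed over the same span.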